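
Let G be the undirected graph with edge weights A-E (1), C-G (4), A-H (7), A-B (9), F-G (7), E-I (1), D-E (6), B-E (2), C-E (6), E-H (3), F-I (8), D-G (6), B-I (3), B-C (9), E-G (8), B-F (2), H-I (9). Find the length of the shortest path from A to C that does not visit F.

A few of the A→C routes:
A → E → B → C: 1 + 2 + 9 = 12
A → E → G → C: 1 + 8 + 4 = 13
A → H → E → C: 7 + 3 + 6 = 16
A → E → I → B → C: 1 + 1 + 3 + 9 = 14
A → E → C: 1 + 6 = 7
Shortest: 7.

7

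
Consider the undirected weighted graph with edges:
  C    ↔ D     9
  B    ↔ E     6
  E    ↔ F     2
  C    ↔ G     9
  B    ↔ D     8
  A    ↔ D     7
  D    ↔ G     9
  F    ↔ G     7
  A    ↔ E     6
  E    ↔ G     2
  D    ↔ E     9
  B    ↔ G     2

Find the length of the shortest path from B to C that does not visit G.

Routes from B to C avoiding G:
B→D→C: 8 + 9 = 17
B→E→A→D→C: 6 + 6 + 7 + 9 = 28
B→E→D→C: 6 + 9 + 9 = 24
Best route has total 17.

17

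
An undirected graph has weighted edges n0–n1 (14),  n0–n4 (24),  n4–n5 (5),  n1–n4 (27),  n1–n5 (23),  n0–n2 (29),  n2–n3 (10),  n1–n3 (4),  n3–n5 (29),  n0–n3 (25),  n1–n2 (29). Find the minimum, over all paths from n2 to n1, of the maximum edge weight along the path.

Comparing a few candidate routes:
n2→n3→n0→n1: max(10, 25, 14) = 25
n2→n3→n0→n4→n1: max(10, 25, 24, 27) = 27
n2→n3→n0→n4→n5→n1: max(10, 25, 24, 5, 23) = 25
n2→n3→n1: max(10, 4) = 10
Best route has worst link 10.

10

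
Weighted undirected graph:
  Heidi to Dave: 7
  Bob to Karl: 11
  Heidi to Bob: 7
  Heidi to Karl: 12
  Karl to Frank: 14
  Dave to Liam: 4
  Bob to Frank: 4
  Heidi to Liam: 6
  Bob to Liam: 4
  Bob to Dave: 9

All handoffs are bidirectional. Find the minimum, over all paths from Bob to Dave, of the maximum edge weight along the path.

A few of the Bob→Dave routes:
Bob → Heidi → Dave: max(7, 7) = 7
Bob → Liam → Heidi → Dave: max(4, 6, 7) = 7
Bob → Heidi → Liam → Dave: max(7, 6, 4) = 7
Bob → Liam → Dave: max(4, 4) = 4
Best route has worst link 4.

4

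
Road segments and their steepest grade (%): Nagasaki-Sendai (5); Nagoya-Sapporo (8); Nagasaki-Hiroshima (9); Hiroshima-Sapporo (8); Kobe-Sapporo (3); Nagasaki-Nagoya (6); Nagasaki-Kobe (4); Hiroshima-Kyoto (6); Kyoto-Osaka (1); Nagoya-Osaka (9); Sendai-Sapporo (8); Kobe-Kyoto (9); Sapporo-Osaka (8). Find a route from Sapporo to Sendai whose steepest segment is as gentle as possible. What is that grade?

Some routes from Sapporo to Sendai:
Sapporo → Sendai: max(8) = 8
Sapporo → Kobe → Nagasaki → Sendai: max(3, 4, 5) = 5
Sapporo → Osaka → Kyoto → Kobe → Nagasaki → Sendai: max(8, 1, 9, 4, 5) = 9
Sapporo → Nagoya → Nagasaki → Sendai: max(8, 6, 5) = 8
Sapporo → Osaka → Nagoya → Nagasaki → Sendai: max(8, 9, 6, 5) = 9
Smallest bottleneck: 5%.

5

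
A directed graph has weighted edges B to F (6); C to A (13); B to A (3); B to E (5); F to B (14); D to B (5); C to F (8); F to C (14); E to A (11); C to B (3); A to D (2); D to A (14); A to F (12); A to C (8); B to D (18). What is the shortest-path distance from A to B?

Checking several routes:
A-F-B: 12 + 14 = 26
A-D-B: 2 + 5 = 7
A-C-B: 8 + 3 = 11
Shortest: 7.

7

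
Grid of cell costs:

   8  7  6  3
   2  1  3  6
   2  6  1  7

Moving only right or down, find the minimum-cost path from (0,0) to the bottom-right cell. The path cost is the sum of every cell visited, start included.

22

Take [0,0] → [1,0] → [1,1] → [1,2] → [2,2] → [2,3] for a total of 8 + 2 + 1 + 3 + 1 + 7 = 22.
For comparison, the top-then-right route costs 37.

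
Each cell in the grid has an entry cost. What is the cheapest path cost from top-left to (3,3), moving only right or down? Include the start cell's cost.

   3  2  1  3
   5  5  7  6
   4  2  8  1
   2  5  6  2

18

Take [0,0] -> [0,1] -> [0,2] -> [0,3] -> [1,3] -> [2,3] -> [3,3] for a total of 3 + 2 + 1 + 3 + 6 + 1 + 2 = 18.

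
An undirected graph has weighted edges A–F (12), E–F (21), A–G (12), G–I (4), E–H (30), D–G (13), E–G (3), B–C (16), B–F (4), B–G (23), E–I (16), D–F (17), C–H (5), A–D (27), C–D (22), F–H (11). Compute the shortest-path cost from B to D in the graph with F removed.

36

Checking several routes:
B → G → D: 23 + 13 = 36
B → C → H → E → G → D: 16 + 5 + 30 + 3 + 13 = 67
B → G → A → D: 23 + 12 + 27 = 62
B → C → D: 16 + 22 = 38
Shortest: 36.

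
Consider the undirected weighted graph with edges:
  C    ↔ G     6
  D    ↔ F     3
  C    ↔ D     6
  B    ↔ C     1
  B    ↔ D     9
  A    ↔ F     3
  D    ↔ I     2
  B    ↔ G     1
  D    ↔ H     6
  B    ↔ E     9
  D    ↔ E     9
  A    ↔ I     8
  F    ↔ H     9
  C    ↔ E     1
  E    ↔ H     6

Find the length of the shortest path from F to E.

10

Comparing a few candidate routes:
F -> D -> C -> E: 3 + 6 + 1 = 10
F -> D -> B -> C -> E: 3 + 9 + 1 + 1 = 14
F -> D -> C -> B -> E: 3 + 6 + 1 + 9 = 19
F -> D -> E: 3 + 9 = 12
F -> D -> H -> E: 3 + 6 + 6 = 15
F -> H -> E: 9 + 6 = 15
Shortest: 10.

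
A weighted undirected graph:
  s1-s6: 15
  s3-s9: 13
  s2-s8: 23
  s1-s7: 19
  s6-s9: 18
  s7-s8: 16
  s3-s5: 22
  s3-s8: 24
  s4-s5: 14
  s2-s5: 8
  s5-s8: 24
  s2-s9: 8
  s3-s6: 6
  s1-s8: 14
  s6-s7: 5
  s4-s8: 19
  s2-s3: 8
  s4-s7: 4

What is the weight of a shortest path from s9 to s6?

18

A few of the s9→s6 routes:
s9 - s6: 18
s9 - s2 - s5 - s4 - s7 - s6: 8 + 8 + 14 + 4 + 5 = 39
s9 - s2 - s3 - s6: 8 + 8 + 6 = 22
s9 - s3 - s6: 13 + 6 = 19
Best route has total 18.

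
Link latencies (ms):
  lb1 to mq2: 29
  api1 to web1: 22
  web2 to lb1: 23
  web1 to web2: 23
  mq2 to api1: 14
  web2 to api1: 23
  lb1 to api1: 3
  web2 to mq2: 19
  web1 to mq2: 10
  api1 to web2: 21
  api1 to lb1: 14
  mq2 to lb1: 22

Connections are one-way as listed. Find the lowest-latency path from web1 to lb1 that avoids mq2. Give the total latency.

Candidate routes:
web1-web2-lb1: 23 + 23 = 46
web1-web2-api1-lb1: 23 + 23 + 14 = 60
Shortest: 46 ms.

46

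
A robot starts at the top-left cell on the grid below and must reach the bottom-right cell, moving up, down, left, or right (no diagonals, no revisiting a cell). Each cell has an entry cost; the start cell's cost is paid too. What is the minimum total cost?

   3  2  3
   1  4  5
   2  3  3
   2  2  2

12

One optimal route is r0c0 r1c0 r2c0 r3c0 r3c1 r3c2.
Its cost is 3 + 1 + 2 + 2 + 2 + 2 = 12.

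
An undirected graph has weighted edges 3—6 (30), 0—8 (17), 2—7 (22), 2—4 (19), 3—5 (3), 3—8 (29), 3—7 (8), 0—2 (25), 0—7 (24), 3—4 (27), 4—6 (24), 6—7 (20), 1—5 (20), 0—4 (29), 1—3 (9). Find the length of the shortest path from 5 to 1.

12

Candidate routes:
5 - 1: 20
5 - 3 - 1: 3 + 9 = 12
The minimum is 12.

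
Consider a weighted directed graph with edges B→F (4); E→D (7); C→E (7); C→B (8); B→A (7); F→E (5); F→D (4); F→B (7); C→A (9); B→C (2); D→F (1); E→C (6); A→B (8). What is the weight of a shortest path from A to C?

Candidate routes:
A - B - F - E - C: 8 + 4 + 5 + 6 = 23
A - B - C: 8 + 2 = 10
Best route has total 10.

10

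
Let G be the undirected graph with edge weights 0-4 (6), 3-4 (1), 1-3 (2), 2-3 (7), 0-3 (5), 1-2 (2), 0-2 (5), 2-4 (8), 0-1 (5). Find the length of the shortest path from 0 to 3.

5

A few of the 0→3 routes:
0→1→3: 5 + 2 = 7
0→3: 5
0→4→3: 6 + 1 = 7
The minimum is 5.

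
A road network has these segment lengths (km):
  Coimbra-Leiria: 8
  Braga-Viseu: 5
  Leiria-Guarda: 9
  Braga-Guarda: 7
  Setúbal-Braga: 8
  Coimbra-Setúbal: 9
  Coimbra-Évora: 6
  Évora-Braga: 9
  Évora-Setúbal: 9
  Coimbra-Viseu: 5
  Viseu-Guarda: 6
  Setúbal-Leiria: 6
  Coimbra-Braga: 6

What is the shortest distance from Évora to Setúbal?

Comparing a few candidate routes:
Évora - Coimbra - Setúbal: 6 + 9 = 15
Évora - Coimbra - Braga - Setúbal: 6 + 6 + 8 = 20
Évora - Braga - Coimbra - Setúbal: 9 + 6 + 9 = 24
Évora - Setúbal: 9
Évora - Braga - Setúbal: 9 + 8 = 17
Évora - Coimbra - Leiria - Setúbal: 6 + 8 + 6 = 20
The minimum is 9 km.

9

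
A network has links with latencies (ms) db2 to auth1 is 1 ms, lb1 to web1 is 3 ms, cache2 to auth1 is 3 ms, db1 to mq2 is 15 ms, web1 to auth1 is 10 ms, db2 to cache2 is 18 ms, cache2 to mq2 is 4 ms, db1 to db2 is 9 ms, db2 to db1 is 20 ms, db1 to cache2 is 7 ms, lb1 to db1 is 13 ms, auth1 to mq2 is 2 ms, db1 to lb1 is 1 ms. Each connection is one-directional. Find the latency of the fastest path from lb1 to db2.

22

Candidate routes:
lb1 -> db1 -> db2: 13 + 9 = 22
The minimum is 22 ms.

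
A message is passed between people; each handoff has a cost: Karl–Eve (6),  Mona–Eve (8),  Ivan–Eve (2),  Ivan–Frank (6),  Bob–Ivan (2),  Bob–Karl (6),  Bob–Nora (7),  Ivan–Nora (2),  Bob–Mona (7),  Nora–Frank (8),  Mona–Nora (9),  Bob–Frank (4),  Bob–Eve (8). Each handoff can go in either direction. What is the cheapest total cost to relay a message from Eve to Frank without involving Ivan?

12

Checking several routes:
Eve-Mona-Bob-Frank: 8 + 7 + 4 = 19
Eve-Bob-Nora-Frank: 8 + 7 + 8 = 23
Eve-Karl-Bob-Frank: 6 + 6 + 4 = 16
Eve-Bob-Frank: 8 + 4 = 12
Shortest: 12.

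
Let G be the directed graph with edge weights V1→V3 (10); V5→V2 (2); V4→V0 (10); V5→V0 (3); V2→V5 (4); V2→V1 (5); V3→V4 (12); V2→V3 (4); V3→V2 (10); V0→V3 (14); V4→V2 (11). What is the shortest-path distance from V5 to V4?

18

Candidate routes:
V5-V2-V3-V4: 2 + 4 + 12 = 18
V5-V0-V3-V4: 3 + 14 + 12 = 29
V5-V2-V1-V3-V4: 2 + 5 + 10 + 12 = 29
Shortest: 18.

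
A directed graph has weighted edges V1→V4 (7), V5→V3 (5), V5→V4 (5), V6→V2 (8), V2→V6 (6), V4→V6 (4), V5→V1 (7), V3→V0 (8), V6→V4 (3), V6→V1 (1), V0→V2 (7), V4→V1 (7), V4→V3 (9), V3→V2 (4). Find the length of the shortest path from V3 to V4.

Routes from V3 to V4:
V3 - V2 - V6 - V4: 4 + 6 + 3 = 13
V3 - V0 - V2 - V6 - V4: 8 + 7 + 6 + 3 = 24
V3 - V2 - V6 - V1 - V4: 4 + 6 + 1 + 7 = 18
V3 - V0 - V2 - V6 - V1 - V4: 8 + 7 + 6 + 1 + 7 = 29
The minimum is 13.

13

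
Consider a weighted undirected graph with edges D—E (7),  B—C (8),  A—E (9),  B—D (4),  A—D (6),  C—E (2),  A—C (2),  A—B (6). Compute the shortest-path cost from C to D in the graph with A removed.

9

Candidate routes:
C - B - D: 8 + 4 = 12
C - E - D: 2 + 7 = 9
Shortest: 9.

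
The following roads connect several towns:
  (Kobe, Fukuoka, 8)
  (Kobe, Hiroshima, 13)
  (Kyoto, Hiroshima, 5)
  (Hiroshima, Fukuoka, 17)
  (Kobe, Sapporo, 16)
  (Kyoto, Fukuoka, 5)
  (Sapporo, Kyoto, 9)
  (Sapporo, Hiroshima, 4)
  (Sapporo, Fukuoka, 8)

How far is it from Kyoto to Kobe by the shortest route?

Comparing a few candidate routes:
Kyoto-Hiroshima-Kobe: 5 + 13 = 18
Kyoto-Hiroshima-Sapporo-Fukuoka-Kobe: 5 + 4 + 8 + 8 = 25
Kyoto-Hiroshima-Sapporo-Kobe: 5 + 4 + 16 = 25
Kyoto-Fukuoka-Kobe: 5 + 8 = 13
The minimum is 13.

13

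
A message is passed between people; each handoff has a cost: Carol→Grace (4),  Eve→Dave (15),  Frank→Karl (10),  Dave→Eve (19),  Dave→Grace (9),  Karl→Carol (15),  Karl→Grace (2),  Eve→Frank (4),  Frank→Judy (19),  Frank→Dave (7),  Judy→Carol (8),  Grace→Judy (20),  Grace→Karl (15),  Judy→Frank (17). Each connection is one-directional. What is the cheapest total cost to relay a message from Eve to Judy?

Paths from Eve to Judy:
Eve -> Frank -> Karl -> Grace -> Judy: 4 + 10 + 2 + 20 = 36
Eve -> Frank -> Karl -> Carol -> Grace -> Judy: 4 + 10 + 15 + 4 + 20 = 53
Eve -> Frank -> Dave -> Grace -> Judy: 4 + 7 + 9 + 20 = 40
Eve -> Dave -> Grace -> Judy: 15 + 9 + 20 = 44
Eve -> Frank -> Judy: 4 + 19 = 23
Best route has total 23.

23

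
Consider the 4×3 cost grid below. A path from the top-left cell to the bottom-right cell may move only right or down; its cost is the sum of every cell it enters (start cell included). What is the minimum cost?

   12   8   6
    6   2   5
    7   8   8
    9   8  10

43

One optimal route is (0,0) → (1,0) → (1,1) → (1,2) → (2,2) → (3,2).
Its cost is 12 + 6 + 2 + 5 + 8 + 10 = 43.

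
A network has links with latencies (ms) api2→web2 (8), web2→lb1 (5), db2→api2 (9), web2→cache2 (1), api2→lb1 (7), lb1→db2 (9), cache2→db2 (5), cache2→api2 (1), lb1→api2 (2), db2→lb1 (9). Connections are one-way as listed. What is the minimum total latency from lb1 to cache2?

11

Routes from lb1 to cache2:
lb1 -> api2 -> web2 -> cache2: 2 + 8 + 1 = 11
lb1 -> db2 -> api2 -> web2 -> cache2: 9 + 9 + 8 + 1 = 27
Best route has total 11 ms.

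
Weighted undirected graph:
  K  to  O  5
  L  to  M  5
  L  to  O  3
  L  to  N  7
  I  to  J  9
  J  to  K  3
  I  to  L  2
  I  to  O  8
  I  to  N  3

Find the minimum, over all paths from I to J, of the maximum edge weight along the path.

5

Paths from I to J:
I → L → O → K → J: max(2, 3, 5, 3) = 5
I → J: max(9) = 9
I → N → L → O → K → J: max(3, 7, 3, 5, 3) = 7
I → O → K → J: max(8, 5, 3) = 8
The minimum achievable maximum is 5.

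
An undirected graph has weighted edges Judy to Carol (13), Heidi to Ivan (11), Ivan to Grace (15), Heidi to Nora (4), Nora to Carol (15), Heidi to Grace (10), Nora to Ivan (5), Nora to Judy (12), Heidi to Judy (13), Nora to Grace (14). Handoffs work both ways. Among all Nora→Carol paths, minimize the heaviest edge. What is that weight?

13

A few of the Nora→Carol routes:
Nora→Grace→Heidi→Judy→Carol: max(14, 10, 13, 13) = 14
Nora→Ivan→Heidi→Judy→Carol: max(5, 11, 13, 13) = 13
Nora→Grace→Ivan→Heidi→Judy→Carol: max(14, 15, 11, 13, 13) = 15
Nora→Carol: max(15) = 15
Nora→Judy→Carol: max(12, 13) = 13
Nora→Heidi→Judy→Carol: max(4, 13, 13) = 13
Smallest bottleneck: 13.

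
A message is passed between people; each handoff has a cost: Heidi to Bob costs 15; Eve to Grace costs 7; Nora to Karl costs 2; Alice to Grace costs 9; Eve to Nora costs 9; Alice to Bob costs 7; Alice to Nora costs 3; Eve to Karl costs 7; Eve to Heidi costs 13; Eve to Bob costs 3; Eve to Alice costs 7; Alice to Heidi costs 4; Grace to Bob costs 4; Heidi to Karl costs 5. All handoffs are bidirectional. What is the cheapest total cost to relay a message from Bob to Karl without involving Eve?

12

Some routes from Bob to Karl avoiding Eve:
Bob → Alice → Nora → Karl: 7 + 3 + 2 = 12
Bob → Alice → Heidi → Karl: 7 + 4 + 5 = 16
Bob → Grace → Alice → Nora → Karl: 4 + 9 + 3 + 2 = 18
Bob → Heidi → Karl: 15 + 5 = 20
The minimum is 12.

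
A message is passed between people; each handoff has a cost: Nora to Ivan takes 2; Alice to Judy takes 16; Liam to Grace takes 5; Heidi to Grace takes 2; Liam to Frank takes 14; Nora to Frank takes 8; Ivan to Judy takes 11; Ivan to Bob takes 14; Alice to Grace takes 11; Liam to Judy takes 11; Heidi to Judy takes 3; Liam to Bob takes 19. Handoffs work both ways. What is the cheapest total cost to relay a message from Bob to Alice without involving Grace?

Candidate routes:
Bob → Liam → Frank → Nora → Ivan → Judy → Alice: 19 + 14 + 8 + 2 + 11 + 16 = 70
Bob → Ivan → Nora → Frank → Liam → Judy → Alice: 14 + 2 + 8 + 14 + 11 + 16 = 65
Bob → Ivan → Judy → Alice: 14 + 11 + 16 = 41
Bob → Liam → Judy → Alice: 19 + 11 + 16 = 46
The minimum is 41.

41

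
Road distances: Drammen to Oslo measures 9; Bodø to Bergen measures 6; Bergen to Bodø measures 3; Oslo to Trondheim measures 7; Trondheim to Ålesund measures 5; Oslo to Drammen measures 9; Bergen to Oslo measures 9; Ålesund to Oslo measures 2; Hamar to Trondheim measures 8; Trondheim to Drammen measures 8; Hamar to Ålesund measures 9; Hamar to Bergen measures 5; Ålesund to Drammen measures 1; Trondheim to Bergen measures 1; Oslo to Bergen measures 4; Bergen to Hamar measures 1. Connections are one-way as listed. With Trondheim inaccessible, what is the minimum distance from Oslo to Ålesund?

14

Routes from Oslo to Ålesund avoiding Trondheim:
Oslo - Bergen - Hamar - Ålesund: 4 + 1 + 9 = 14
The minimum is 14.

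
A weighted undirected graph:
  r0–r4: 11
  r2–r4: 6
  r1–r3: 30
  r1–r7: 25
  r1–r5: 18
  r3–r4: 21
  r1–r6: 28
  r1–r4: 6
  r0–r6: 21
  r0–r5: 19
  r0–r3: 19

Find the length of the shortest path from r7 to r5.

43

Checking several routes:
r7→r1→r5: 25 + 18 = 43
r7→r1→r3→r0→r5: 25 + 30 + 19 + 19 = 93
r7→r1→r4→r3→r0→r5: 25 + 6 + 21 + 19 + 19 = 90
r7→r1→r6→r0→r5: 25 + 28 + 21 + 19 = 93
r7→r1→r4→r0→r5: 25 + 6 + 11 + 19 = 61
Shortest: 43.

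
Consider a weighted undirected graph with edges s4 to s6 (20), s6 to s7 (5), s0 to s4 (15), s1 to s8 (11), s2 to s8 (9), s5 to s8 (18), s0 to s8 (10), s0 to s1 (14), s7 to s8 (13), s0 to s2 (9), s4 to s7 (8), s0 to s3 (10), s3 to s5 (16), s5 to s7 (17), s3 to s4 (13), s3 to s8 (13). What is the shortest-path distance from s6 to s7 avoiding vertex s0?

Some routes from s6 to s7 avoiding s0:
s6-s7: 5
s6-s4-s3-s5-s7: 20 + 13 + 16 + 17 = 66
s6-s4-s3-s8-s7: 20 + 13 + 13 + 13 = 59
s6-s4-s7: 20 + 8 = 28
s6-s4-s3-s5-s8-s7: 20 + 13 + 16 + 18 + 13 = 80
Best route has total 5.

5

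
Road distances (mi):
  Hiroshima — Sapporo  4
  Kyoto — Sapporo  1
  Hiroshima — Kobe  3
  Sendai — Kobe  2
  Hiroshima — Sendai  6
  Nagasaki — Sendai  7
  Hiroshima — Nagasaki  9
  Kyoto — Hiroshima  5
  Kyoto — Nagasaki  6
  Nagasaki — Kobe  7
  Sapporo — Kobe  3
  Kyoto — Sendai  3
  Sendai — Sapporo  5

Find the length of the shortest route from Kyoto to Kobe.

4

A few of the Kyoto→Kobe routes:
Kyoto → Sapporo → Hiroshima → Kobe: 1 + 4 + 3 = 8
Kyoto → Sapporo → Sendai → Kobe: 1 + 5 + 2 = 8
Kyoto → Sapporo → Kobe: 1 + 3 = 4
Kyoto → Sendai → Kobe: 3 + 2 = 5
Shortest: 4 mi.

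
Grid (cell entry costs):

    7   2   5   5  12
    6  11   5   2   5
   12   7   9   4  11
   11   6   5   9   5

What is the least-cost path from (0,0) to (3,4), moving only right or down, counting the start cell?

Cheapest: r0c0 → r0c1 → r0c2 → r0c3 → r1c3 → r2c3 → r3c3 → r3c4
  7 + 2 + 5 + 5 + 2 + 4 + 9 + 5 = 39

39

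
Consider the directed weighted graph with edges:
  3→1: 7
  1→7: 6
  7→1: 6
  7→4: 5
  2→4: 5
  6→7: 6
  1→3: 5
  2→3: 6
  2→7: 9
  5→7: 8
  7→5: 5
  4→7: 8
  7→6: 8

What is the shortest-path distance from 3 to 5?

Paths from 3 to 5:
3 → 1 → 7 → 5: 7 + 6 + 5 = 18
The minimum is 18.

18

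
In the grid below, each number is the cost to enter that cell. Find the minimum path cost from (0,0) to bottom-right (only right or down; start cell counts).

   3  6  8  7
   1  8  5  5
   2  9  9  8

Best path: [0,0] → [1,0] → [1,1] → [1,2] → [1,3] → [2,3]
Cost: 3 + 1 + 8 + 5 + 5 + 8 = 30
For comparison, the top-then-right route costs 37.

30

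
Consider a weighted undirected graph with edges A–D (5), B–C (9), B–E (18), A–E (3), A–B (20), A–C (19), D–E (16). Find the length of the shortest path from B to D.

Paths from B to D:
B→C→A→E→D: 9 + 19 + 3 + 16 = 47
B→A→E→D: 20 + 3 + 16 = 39
B→A→D: 20 + 5 = 25
B→E→A→D: 18 + 3 + 5 = 26
B→E→D: 18 + 16 = 34
B→C→A→D: 9 + 19 + 5 = 33
Shortest: 25.

25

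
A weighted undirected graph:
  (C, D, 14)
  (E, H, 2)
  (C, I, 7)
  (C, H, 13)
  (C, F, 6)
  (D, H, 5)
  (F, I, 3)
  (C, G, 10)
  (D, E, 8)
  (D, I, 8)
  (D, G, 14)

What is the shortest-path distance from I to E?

Some routes from I to E:
I-D-H-E: 8 + 5 + 2 = 15
I-D-E: 8 + 8 = 16
I-C-D-H-E: 7 + 14 + 5 + 2 = 28
I-C-H-E: 7 + 13 + 2 = 22
I-F-C-H-E: 3 + 6 + 13 + 2 = 24
Best route has total 15.

15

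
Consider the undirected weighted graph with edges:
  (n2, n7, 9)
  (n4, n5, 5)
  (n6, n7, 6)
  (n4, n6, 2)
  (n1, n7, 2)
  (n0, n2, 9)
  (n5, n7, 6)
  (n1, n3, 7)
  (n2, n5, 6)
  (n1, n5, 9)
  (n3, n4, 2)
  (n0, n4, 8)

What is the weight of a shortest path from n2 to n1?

11

A few of the n2→n1 routes:
n2 - n5 - n4 - n3 - n1: 6 + 5 + 2 + 7 = 20
n2 - n7 - n1: 9 + 2 = 11
n2 - n5 - n7 - n1: 6 + 6 + 2 = 14
n2 - n5 - n4 - n6 - n7 - n1: 6 + 5 + 2 + 6 + 2 = 21
n2 - n7 - n5 - n1: 9 + 6 + 9 = 24
n2 - n5 - n1: 6 + 9 = 15
Best route has total 11.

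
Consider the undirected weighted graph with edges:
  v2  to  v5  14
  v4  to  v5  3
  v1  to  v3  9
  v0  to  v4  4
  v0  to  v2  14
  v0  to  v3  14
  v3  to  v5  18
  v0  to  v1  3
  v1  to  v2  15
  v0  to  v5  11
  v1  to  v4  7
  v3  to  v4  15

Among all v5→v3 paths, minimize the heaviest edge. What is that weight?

9

Checking several routes:
v5 - v4 - v0 - v1 - v3: max(3, 4, 3, 9) = 9
v5 - v0 - v4 - v1 - v3: max(11, 4, 7, 9) = 11
v5 - v4 - v1 - v3: max(3, 7, 9) = 9
The minimum achievable maximum is 9.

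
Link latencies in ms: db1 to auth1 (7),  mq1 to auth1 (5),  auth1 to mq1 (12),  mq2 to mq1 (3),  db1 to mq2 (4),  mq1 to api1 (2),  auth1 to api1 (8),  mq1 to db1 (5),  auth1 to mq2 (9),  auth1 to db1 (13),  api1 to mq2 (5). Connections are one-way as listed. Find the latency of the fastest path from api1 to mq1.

Paths from api1 to mq1:
api1→mq2→mq1: 5 + 3 = 8
Shortest: 8 ms.

8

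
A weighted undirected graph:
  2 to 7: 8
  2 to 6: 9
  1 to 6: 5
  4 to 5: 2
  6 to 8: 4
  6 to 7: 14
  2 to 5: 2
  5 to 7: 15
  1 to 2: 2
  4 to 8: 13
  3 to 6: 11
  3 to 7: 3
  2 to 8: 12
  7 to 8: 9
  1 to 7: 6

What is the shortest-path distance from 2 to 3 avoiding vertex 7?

Checking several routes:
2→8→6→3: 12 + 4 + 11 = 27
2→6→3: 9 + 11 = 20
2→1→6→3: 2 + 5 + 11 = 18
Best route has total 18.

18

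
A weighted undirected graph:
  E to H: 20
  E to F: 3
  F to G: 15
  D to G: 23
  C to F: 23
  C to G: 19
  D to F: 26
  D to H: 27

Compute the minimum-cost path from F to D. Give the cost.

26

Paths from F to D:
F - C - G - D: 23 + 19 + 23 = 65
F - E - H - D: 3 + 20 + 27 = 50
F - G - D: 15 + 23 = 38
F - D: 26
The minimum is 26.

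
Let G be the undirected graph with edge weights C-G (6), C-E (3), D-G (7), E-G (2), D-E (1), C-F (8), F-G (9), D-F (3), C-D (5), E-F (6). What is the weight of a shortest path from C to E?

3

A few of the C→E routes:
C → D → E: 5 + 1 = 6
C → G → E: 6 + 2 = 8
C → E: 3
The minimum is 3.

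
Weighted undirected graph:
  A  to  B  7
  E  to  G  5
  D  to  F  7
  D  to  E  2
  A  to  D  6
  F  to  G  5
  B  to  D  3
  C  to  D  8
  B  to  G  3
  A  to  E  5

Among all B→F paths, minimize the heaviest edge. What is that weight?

5

Comparing a few candidate routes:
B-D-E-G-F: max(3, 2, 5, 5) = 5
B-D-F: max(3, 7) = 7
B-G-F: max(3, 5) = 5
B-D-A-E-G-F: max(3, 6, 5, 5, 5) = 6
The minimum achievable maximum is 5.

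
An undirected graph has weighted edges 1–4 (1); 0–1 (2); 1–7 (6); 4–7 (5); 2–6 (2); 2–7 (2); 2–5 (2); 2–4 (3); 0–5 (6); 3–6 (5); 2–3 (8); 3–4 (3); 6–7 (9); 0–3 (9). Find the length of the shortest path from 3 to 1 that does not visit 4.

A few of the 3→1 routes:
3→0→1: 9 + 2 = 11
3→6→2→7→1: 5 + 2 + 2 + 6 = 15
3→2→5→0→1: 8 + 2 + 6 + 2 = 18
3→6→2→5→0→1: 5 + 2 + 2 + 6 + 2 = 17
3→2→7→1: 8 + 2 + 6 = 16
3→6→7→1: 5 + 9 + 6 = 20
Best route has total 11.

11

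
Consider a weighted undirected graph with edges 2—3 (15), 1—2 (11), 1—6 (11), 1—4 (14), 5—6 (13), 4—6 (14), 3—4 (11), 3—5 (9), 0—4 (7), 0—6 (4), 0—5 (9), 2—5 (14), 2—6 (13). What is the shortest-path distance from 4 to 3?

11

A few of the 4→3 routes:
4 → 3: 11
4 → 0 → 6 → 2 → 3: 7 + 4 + 13 + 15 = 39
4 → 6 → 5 → 3: 14 + 13 + 9 = 36
4 → 0 → 6 → 5 → 3: 7 + 4 + 13 + 9 = 33
4 → 0 → 5 → 3: 7 + 9 + 9 = 25
4 → 6 → 0 → 5 → 3: 14 + 4 + 9 + 9 = 36
The minimum is 11.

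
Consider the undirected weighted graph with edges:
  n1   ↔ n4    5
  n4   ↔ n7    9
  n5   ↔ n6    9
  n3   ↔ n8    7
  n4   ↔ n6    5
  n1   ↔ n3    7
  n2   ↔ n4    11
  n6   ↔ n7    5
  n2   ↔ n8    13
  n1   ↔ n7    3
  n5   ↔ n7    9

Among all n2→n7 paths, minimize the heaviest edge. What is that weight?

11

Checking several routes:
n2 - n4 - n6 - n7: max(11, 5, 5) = 11
n2 - n8 - n3 - n1 - n7: max(13, 7, 7, 3) = 13
n2 - n4 - n7: max(11, 9) = 11
n2 - n4 - n6 - n5 - n7: max(11, 5, 9, 9) = 11
n2 - n4 - n1 - n7: max(11, 5, 3) = 11
n2 - n8 - n3 - n1 - n4 - n7: max(13, 7, 7, 5, 9) = 13
The minimum achievable maximum is 11.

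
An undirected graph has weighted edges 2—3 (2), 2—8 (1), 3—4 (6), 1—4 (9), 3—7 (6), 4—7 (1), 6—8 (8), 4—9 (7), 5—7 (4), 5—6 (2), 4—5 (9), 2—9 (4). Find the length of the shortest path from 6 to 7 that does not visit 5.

17

Paths from 6 to 7 avoiding 5:
6 -> 8 -> 2 -> 3 -> 7: 8 + 1 + 2 + 6 = 17
6 -> 8 -> 2 -> 9 -> 4 -> 3 -> 7: 8 + 1 + 4 + 7 + 6 + 6 = 32
6 -> 8 -> 2 -> 9 -> 4 -> 7: 8 + 1 + 4 + 7 + 1 = 21
6 -> 8 -> 2 -> 3 -> 4 -> 7: 8 + 1 + 2 + 6 + 1 = 18
The minimum is 17.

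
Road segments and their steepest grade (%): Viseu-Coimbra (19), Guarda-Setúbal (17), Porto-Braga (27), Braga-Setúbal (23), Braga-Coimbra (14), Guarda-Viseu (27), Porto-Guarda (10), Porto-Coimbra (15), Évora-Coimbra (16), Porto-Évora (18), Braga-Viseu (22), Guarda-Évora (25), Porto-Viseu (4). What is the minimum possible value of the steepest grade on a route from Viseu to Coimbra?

15

Checking several routes:
Viseu→Porto→Évora→Coimbra: max(4, 18, 16) = 18
Viseu→Braga→Coimbra: max(22, 14) = 22
Viseu→Porto→Coimbra: max(4, 15) = 15
Viseu→Coimbra: max(19) = 19
Viseu→Porto→Guarda→Setúbal→Braga→Coimbra: max(4, 10, 17, 23, 14) = 23
The minimum achievable maximum is 15%.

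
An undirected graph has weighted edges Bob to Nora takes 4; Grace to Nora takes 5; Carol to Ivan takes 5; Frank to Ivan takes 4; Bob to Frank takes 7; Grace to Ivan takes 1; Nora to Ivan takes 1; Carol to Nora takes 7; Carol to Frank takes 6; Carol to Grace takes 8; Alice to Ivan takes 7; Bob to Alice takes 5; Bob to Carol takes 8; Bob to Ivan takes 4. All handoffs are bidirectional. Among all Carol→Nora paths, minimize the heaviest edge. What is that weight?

Checking several routes:
Carol → Ivan → Grace → Nora: max(5, 1, 5) = 5
Carol → Ivan → Nora: max(5, 1) = 5
Carol → Ivan → Bob → Nora: max(5, 4, 4) = 5
Carol → Frank → Ivan → Grace → Nora: max(6, 4, 1, 5) = 6
Carol → Frank → Ivan → Bob → Nora: max(6, 4, 4, 4) = 6
Carol → Frank → Ivan → Nora: max(6, 4, 1) = 6
Best route has worst link 5.

5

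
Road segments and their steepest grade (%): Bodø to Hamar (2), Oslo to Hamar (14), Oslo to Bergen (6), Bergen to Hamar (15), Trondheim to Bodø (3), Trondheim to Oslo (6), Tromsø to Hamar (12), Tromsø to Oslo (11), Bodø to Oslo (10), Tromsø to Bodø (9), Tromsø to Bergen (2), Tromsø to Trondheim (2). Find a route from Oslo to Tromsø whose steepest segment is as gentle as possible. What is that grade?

Comparing a few candidate routes:
Oslo → Bodø → Trondheim → Tromsø: max(10, 3, 2) = 10
Oslo → Bodø → Tromsø: max(10, 9) = 10
Oslo → Trondheim → Bodø → Tromsø: max(6, 3, 9) = 9
Oslo → Bergen → Tromsø: max(6, 2) = 6
Oslo → Trondheim → Tromsø: max(6, 2) = 6
Best route has worst link 6%.

6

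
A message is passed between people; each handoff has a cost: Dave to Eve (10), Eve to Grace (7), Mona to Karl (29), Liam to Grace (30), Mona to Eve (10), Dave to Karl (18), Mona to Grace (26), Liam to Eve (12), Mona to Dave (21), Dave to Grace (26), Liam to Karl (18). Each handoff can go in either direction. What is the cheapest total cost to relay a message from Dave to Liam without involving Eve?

Paths from Dave to Liam avoiding Eve:
Dave → Karl → Liam: 18 + 18 = 36
Dave → Grace → Mona → Karl → Liam: 26 + 26 + 29 + 18 = 99
Dave → Grace → Liam: 26 + 30 = 56
Dave → Mona → Grace → Liam: 21 + 26 + 30 = 77
Dave → Karl → Mona → Grace → Liam: 18 + 29 + 26 + 30 = 103
Dave → Mona → Karl → Liam: 21 + 29 + 18 = 68
Shortest: 36.

36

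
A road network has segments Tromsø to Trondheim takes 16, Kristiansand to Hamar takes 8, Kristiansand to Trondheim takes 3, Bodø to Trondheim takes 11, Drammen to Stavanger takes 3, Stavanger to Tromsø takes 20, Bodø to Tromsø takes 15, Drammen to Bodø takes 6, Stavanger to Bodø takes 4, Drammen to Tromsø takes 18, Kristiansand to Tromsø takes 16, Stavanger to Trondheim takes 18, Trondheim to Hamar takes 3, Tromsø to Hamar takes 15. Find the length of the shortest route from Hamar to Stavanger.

Checking several routes:
Hamar - Trondheim - Stavanger: 3 + 18 = 21
Hamar - Trondheim - Bodø - Stavanger: 3 + 11 + 4 = 18
Hamar - Trondheim - Bodø - Drammen - Stavanger: 3 + 11 + 6 + 3 = 23
The minimum is 18.

18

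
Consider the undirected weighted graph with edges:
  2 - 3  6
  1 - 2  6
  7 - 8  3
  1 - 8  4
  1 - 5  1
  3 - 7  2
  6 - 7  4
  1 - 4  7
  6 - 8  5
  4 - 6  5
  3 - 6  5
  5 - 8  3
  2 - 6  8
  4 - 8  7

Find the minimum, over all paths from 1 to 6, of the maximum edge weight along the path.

4

Comparing a few candidate routes:
1 - 5 - 8 - 6: max(1, 3, 5) = 5
1 - 8 - 7 - 3 - 6: max(4, 3, 2, 5) = 5
1 - 5 - 8 - 7 - 6: max(1, 3, 3, 4) = 4
1 - 8 - 6: max(4, 5) = 5
1 - 8 - 7 - 6: max(4, 3, 4) = 4
Best route has worst link 4.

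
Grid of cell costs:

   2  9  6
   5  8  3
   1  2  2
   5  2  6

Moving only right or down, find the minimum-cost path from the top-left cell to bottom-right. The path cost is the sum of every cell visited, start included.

Cheapest: r0c0 → r1c0 → r2c0 → r2c1 → r2c2 → r3c2
  2 + 5 + 1 + 2 + 2 + 6 = 18
For comparison, the top-then-right route costs 28.

18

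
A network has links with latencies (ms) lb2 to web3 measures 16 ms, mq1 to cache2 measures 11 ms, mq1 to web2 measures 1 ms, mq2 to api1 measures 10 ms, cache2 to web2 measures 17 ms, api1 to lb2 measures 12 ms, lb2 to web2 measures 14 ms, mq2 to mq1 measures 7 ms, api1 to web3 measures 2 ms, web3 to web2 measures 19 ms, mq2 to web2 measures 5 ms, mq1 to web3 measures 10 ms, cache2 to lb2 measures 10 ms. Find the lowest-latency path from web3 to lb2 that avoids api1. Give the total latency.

Some routes from web3 to lb2 avoiding api1:
web3 -> mq1 -> web2 -> lb2: 10 + 1 + 14 = 25
web3 -> web2 -> lb2: 19 + 14 = 33
web3 -> mq1 -> mq2 -> web2 -> lb2: 10 + 7 + 5 + 14 = 36
web3 -> lb2: 16
web3 -> mq1 -> cache2 -> lb2: 10 + 11 + 10 = 31
Best route has total 16 ms.

16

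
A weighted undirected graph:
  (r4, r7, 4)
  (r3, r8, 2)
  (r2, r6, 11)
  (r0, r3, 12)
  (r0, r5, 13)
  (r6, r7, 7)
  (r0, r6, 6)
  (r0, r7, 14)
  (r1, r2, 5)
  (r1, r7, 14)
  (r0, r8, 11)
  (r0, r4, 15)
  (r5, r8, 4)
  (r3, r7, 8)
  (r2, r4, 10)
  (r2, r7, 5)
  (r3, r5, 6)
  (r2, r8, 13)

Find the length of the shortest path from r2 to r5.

Comparing a few candidate routes:
r2 -> r7 -> r3 -> r8 -> r5: 5 + 8 + 2 + 4 = 19
r2 -> r8 -> r5: 13 + 4 = 17
r2 -> r8 -> r3 -> r5: 13 + 2 + 6 = 21
r2 -> r4 -> r7 -> r3 -> r5: 10 + 4 + 8 + 6 = 28
r2 -> r4 -> r7 -> r3 -> r8 -> r5: 10 + 4 + 8 + 2 + 4 = 28
r2 -> r7 -> r3 -> r5: 5 + 8 + 6 = 19
Shortest: 17.

17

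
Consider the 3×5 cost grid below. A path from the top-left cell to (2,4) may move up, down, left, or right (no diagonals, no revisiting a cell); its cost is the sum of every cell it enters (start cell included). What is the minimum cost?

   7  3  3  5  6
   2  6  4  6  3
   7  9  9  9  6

Take (0,0) (0,1) (0,2) (1,2) (1,3) (1,4) (2,4) for a total of 7 + 3 + 3 + 4 + 6 + 3 + 6 = 32.

32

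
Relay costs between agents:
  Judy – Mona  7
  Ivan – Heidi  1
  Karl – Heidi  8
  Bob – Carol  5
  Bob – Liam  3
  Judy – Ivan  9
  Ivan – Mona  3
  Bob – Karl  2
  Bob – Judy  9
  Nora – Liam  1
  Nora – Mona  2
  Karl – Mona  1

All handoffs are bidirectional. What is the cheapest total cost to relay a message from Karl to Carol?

7

Checking several routes:
Karl-Mona-Judy-Bob-Carol: 1 + 7 + 9 + 5 = 22
Karl-Mona-Nora-Liam-Bob-Carol: 1 + 2 + 1 + 3 + 5 = 12
Karl-Heidi-Ivan-Mona-Nora-Liam-Bob-Carol: 8 + 1 + 3 + 2 + 1 + 3 + 5 = 23
Karl-Bob-Carol: 2 + 5 = 7
Best route has total 7.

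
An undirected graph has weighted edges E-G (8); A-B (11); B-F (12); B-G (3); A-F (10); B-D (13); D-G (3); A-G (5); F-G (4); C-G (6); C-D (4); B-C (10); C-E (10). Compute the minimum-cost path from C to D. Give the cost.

A few of the C→D routes:
C -> G -> D: 6 + 3 = 9
C -> B -> G -> D: 10 + 3 + 3 = 16
C -> D: 4
C -> E -> G -> D: 10 + 8 + 3 = 21
Best route has total 4.

4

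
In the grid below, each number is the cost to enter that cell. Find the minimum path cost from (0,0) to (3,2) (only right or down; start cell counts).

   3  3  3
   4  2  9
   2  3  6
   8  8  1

18

One optimal route is [0,0] → [0,1] → [1,1] → [2,1] → [2,2] → [3,2].
Its cost is 3 + 3 + 2 + 3 + 6 + 1 = 18.
For comparison, the top-then-right route costs 25.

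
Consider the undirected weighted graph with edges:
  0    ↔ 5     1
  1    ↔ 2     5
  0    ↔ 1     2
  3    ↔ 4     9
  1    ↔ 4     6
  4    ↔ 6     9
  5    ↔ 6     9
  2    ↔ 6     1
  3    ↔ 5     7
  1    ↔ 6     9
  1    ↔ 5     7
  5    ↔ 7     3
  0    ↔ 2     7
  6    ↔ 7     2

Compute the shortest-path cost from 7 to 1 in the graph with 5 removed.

Paths from 7 to 1 avoiding 5:
7 -> 6 -> 1: 2 + 9 = 11
7 -> 6 -> 2 -> 1: 2 + 1 + 5 = 8
7 -> 6 -> 2 -> 0 -> 1: 2 + 1 + 7 + 2 = 12
7 -> 6 -> 4 -> 1: 2 + 9 + 6 = 17
Best route has total 8.

8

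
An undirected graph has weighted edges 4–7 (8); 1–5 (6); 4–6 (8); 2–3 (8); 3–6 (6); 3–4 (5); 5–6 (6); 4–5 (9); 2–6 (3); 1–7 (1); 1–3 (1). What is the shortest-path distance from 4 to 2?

11

Comparing a few candidate routes:
4 → 3 → 2: 5 + 8 = 13
4 → 7 → 1 → 3 → 6 → 2: 8 + 1 + 1 + 6 + 3 = 19
4 → 6 → 2: 8 + 3 = 11
4 → 5 → 6 → 2: 9 + 6 + 3 = 18
4 → 3 → 6 → 2: 5 + 6 + 3 = 14
4 → 7 → 1 → 3 → 2: 8 + 1 + 1 + 8 = 18
The minimum is 11.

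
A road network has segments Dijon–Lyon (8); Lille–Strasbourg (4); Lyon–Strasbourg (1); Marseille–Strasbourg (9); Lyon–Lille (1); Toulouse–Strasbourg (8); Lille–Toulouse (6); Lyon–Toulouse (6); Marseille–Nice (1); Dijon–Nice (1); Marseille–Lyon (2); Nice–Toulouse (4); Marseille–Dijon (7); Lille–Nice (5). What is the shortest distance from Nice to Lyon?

3

Comparing a few candidate routes:
Nice→Lille→Lyon: 5 + 1 = 6
Nice→Marseille→Lyon: 1 + 2 = 3
Nice→Dijon→Lyon: 1 + 8 = 9
The minimum is 3 mi.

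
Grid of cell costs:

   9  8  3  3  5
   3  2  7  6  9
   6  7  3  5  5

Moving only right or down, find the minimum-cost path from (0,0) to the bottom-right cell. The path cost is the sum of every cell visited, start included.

34

Cheapest: (0,0) (1,0) (1,1) (1,2) (2,2) (2,3) (2,4)
  9 + 3 + 2 + 7 + 3 + 5 + 5 = 34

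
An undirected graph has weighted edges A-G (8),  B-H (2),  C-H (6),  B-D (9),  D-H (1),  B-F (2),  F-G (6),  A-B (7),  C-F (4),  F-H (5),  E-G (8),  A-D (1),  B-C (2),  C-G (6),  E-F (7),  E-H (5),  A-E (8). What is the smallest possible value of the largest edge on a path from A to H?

1

Some routes from A to H:
A - B - C - G - F - H: max(7, 2, 6, 6, 5) = 7
A - B - C - F - E - H: max(7, 2, 4, 7, 5) = 7
A - B - C - G - F - E - H: max(7, 2, 6, 6, 7, 5) = 7
A - D - H: max(1, 1) = 1
Best route has worst link 1.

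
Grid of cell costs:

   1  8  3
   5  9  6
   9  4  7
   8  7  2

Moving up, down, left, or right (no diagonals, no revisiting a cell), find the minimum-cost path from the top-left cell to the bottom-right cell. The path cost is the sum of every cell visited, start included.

27

Cheapest: [0,0] -> [0,1] -> [0,2] -> [1,2] -> [2,2] -> [3,2]
  1 + 8 + 3 + 6 + 7 + 2 = 27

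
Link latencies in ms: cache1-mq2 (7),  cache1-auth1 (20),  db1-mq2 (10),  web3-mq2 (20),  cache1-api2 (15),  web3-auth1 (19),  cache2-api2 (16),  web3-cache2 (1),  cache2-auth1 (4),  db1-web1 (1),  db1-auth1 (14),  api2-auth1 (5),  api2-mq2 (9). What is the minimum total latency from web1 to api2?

Checking several routes:
web1 - db1 - mq2 - cache1 - api2: 1 + 10 + 7 + 15 = 33
web1 - db1 - mq2 - api2: 1 + 10 + 9 = 20
web1 - db1 - auth1 - cache2 - api2: 1 + 14 + 4 + 16 = 35
web1 - db1 - auth1 - api2: 1 + 14 + 5 = 20
The minimum is 20 ms.

20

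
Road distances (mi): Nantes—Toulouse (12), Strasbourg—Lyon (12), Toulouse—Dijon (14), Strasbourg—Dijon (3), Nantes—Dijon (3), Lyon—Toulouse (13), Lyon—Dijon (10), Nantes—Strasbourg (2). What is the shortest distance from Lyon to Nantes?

A few of the Lyon→Nantes routes:
Lyon → Dijon → Strasbourg → Nantes: 10 + 3 + 2 = 15
Lyon → Strasbourg → Nantes: 12 + 2 = 14
Lyon → Dijon → Nantes: 10 + 3 = 13
Best route has total 13 mi.

13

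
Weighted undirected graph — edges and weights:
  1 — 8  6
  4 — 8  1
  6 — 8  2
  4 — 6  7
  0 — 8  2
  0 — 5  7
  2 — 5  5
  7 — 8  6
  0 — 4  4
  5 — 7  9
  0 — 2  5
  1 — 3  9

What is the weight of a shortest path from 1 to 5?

15

A few of the 1→5 routes:
1→8→4→0→5: 6 + 1 + 4 + 7 = 18
1→8→0→2→5: 6 + 2 + 5 + 5 = 18
1→8→0→5: 6 + 2 + 7 = 15
Shortest: 15.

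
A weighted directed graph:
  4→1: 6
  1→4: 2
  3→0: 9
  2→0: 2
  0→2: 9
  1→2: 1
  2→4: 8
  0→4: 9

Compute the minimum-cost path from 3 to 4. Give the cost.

Routes from 3 to 4:
3 → 0 → 2 → 4: 9 + 9 + 8 = 26
3 → 0 → 4: 9 + 9 = 18
Shortest: 18.

18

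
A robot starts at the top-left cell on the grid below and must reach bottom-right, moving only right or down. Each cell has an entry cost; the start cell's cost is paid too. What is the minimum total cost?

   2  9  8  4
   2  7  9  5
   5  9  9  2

27

Path [0,0]→[1,0]→[1,1]→[1,2]→[1,3]→[2,3]: 2 + 2 + 7 + 9 + 5 + 2 = 27.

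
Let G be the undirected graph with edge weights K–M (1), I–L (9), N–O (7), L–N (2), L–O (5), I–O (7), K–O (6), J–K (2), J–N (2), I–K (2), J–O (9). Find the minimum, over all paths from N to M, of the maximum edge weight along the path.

2

Comparing a few candidate routes:
N-L-O-I-K-M: max(2, 5, 7, 2, 1) = 7
N-O-I-K-M: max(7, 7, 2, 1) = 7
N-O-K-M: max(7, 6, 1) = 7
N-L-I-K-M: max(2, 9, 2, 1) = 9
N-L-O-K-M: max(2, 5, 6, 1) = 6
N-J-K-M: max(2, 2, 1) = 2
Best route has worst link 2.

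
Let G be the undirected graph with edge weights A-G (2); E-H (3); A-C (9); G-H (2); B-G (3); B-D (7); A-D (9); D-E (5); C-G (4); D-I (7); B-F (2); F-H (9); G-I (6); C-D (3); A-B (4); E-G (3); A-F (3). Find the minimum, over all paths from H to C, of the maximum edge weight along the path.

4

Comparing a few candidate routes:
H → E → G → C: max(3, 3, 4) = 4
H → G → C: max(2, 4) = 4
H → G → E → D → C: max(2, 3, 5, 3) = 5
H → E → D → C: max(3, 5, 3) = 5
The minimum achievable maximum is 4.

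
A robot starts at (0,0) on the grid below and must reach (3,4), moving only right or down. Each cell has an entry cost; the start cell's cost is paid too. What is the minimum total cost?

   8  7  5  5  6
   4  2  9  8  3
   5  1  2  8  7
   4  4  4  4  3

28

Path (0,0)→(1,0)→(1,1)→(2,1)→(2,2)→(3,2)→(3,3)→(3,4): 8 + 4 + 2 + 1 + 2 + 4 + 4 + 3 = 28.
(Top row then right column would cost 44.)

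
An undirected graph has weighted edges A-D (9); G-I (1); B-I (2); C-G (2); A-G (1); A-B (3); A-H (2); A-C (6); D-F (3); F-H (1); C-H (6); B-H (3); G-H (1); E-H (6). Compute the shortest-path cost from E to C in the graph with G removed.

12

Candidate routes:
E-H-B-A-C: 6 + 3 + 3 + 6 = 18
E-H-A-C: 6 + 2 + 6 = 14
E-H-C: 6 + 6 = 12
E-H-F-D-A-C: 6 + 1 + 3 + 9 + 6 = 25
Best route has total 12.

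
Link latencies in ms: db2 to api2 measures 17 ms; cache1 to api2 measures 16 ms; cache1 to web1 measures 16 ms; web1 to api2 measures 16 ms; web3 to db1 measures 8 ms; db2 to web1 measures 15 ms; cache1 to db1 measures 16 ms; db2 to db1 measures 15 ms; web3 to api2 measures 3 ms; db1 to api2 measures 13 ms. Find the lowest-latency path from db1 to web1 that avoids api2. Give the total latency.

30

Candidate routes:
db1 -> db2 -> web1: 15 + 15 = 30
db1 -> cache1 -> web1: 16 + 16 = 32
The minimum is 30 ms.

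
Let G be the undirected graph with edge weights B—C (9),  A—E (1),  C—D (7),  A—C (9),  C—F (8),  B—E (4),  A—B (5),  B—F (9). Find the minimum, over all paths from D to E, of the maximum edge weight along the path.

9

A few of the D→E routes:
D → C → B → E: max(7, 9, 4) = 9
D → C → B → A → E: max(7, 9, 5, 1) = 9
D → C → F → B → A → E: max(7, 8, 9, 5, 1) = 9
D → C → A → E: max(7, 9, 1) = 9
D → C → A → B → E: max(7, 9, 5, 4) = 9
Best route has worst link 9.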